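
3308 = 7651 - 4343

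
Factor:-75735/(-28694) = 2^( - 1)*3^4 * 5^1*11^1*17^1*14347^( - 1 ) 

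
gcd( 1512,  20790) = 378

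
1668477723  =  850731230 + 817746493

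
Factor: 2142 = 2^1 * 3^2*7^1*17^1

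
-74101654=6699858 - 80801512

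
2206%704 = 94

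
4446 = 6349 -1903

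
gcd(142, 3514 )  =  2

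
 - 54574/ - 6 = 27287/3 = 9095.67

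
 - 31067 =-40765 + 9698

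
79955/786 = 101+ 569/786 =101.72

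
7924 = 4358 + 3566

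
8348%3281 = 1786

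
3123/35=89 + 8/35 =89.23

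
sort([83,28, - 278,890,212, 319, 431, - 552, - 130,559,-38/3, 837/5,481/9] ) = [ - 552, - 278, - 130,- 38/3,28,481/9, 83,837/5,212,319, 431,559,890 ]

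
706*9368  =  6613808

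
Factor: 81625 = 5^3*653^1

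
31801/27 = 31801/27 = 1177.81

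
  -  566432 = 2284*( - 248)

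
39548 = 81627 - 42079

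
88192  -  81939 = 6253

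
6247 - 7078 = -831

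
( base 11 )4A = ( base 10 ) 54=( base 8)66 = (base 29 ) 1p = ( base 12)46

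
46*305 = 14030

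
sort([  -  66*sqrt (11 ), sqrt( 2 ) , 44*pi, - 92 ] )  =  [ - 66*sqrt (11 ), - 92, sqrt( 2),  44 * pi ] 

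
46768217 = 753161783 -706393566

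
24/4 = 6 = 6.00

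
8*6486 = 51888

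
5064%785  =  354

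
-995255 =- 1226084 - -230829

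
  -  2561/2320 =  - 2 + 2079/2320 = - 1.10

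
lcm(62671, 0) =0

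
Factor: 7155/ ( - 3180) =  - 2^( - 2) * 3^2 = - 9/4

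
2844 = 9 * 316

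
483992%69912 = 64520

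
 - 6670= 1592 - 8262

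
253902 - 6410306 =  - 6156404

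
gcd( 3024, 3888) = 432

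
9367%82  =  19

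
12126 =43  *282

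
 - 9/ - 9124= 9/9124 = 0.00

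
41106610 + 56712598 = 97819208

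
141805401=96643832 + 45161569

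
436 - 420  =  16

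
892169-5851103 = - 4958934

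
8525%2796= 137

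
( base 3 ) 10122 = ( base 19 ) 53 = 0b1100010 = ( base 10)98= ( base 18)58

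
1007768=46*21908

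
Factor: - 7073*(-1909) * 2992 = 2^4*11^2*17^1*23^1*83^1*643^1 = 40399052144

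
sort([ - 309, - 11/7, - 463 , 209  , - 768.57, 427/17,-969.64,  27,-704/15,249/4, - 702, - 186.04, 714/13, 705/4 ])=[-969.64, - 768.57, - 702, - 463,-309,  -  186.04, - 704/15, - 11/7,427/17,27, 714/13, 249/4,  705/4,209]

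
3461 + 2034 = 5495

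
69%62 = 7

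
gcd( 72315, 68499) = 9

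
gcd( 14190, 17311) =1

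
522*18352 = 9579744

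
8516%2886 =2744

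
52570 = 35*1502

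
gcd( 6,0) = 6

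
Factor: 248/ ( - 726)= - 2^2*3^( -1) * 11^ ( - 2)*31^1 = -124/363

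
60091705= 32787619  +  27304086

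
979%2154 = 979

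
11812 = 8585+3227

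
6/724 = 3/362= 0.01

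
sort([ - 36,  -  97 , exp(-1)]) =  [-97,- 36,exp( - 1 )] 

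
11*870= 9570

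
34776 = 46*756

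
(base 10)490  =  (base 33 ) ES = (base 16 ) 1ea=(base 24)KA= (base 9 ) 604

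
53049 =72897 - 19848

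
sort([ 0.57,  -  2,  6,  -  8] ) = [-8, - 2, 0.57 , 6] 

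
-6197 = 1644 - 7841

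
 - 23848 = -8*2981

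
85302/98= 870 + 3/7 = 870.43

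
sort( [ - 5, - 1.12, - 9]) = [ - 9 , -5 , - 1.12]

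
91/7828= 91/7828= 0.01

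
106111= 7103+99008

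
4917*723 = 3554991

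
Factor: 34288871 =34288871^1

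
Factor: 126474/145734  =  197^1*  227^( - 1 ) = 197/227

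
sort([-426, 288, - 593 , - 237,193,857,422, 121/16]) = [-593, - 426,-237,121/16, 193, 288,422,857]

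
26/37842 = 13/18921  =  0.00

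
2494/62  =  40 + 7/31= 40.23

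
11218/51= 11218/51 =219.96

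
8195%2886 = 2423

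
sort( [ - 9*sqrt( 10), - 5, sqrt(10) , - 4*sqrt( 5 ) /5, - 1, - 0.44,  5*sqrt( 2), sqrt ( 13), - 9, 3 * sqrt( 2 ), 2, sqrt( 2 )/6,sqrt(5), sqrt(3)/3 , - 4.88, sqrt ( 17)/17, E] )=[ - 9* sqrt (10) , - 9, - 5, - 4.88, -4*sqrt( 5)/5, - 1 , - 0.44,sqrt ( 2)/6,sqrt(17 )/17,sqrt(3)/3, 2,sqrt( 5), E,  sqrt( 10), sqrt(13), 3*sqrt( 2), 5*sqrt ( 2) ]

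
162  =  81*2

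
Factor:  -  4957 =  - 4957^1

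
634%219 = 196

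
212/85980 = 53/21495 = 0.00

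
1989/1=1989 = 1989.00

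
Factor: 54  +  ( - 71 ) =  - 17= -17^1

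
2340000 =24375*96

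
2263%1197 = 1066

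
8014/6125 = 8014/6125 = 1.31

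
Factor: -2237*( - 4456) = 2^3 * 557^1 * 2237^1 =9968072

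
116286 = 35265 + 81021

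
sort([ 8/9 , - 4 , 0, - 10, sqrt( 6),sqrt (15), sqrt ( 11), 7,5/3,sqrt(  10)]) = [  -  10, - 4 , 0, 8/9, 5/3, sqrt( 6),sqrt(10) , sqrt( 11),  sqrt(15),  7 ]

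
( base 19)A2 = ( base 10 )192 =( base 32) 60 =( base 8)300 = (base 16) C0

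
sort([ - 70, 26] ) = [ - 70, 26 ] 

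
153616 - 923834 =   -  770218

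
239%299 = 239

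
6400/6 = 3200/3 =1066.67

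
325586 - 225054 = 100532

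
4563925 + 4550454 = 9114379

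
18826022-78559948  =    -  59733926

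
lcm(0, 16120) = 0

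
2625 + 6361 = 8986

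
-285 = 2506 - 2791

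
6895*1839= 12679905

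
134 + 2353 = 2487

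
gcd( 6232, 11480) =328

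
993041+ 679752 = 1672793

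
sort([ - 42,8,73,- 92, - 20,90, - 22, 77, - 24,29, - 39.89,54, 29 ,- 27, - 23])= [ - 92, - 42,  -  39.89, - 27, - 24, - 23, - 22 ,- 20, 8,29,29, 54,73,77 , 90]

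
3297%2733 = 564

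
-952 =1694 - 2646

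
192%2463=192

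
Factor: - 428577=-3^1*373^1*383^1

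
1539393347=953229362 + 586163985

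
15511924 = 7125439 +8386485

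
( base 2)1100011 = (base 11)90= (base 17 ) 5E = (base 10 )99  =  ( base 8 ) 143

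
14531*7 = 101717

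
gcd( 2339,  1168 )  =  1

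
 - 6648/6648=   -1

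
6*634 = 3804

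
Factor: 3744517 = 7^1 * 534931^1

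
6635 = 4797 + 1838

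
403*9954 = 4011462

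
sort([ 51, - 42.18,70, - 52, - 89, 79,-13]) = [ - 89, - 52, - 42.18, - 13, 51 , 70, 79 ] 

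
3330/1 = 3330 = 3330.00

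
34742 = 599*58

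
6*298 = 1788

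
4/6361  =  4/6361 = 0.00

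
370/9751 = 370/9751 = 0.04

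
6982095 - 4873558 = 2108537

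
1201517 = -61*( - 19697 ) 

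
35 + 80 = 115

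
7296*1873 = 13665408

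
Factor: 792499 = 467^1*1697^1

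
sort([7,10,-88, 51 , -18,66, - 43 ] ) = [-88 , -43, - 18,  7,10, 51 , 66]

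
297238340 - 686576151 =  - 389337811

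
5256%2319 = 618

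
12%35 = 12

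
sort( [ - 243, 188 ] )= [-243,188]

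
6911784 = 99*69816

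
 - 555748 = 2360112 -2915860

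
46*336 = 15456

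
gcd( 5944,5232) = 8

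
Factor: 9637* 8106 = 2^1 * 3^1*7^1*23^1*193^1 * 419^1  =  78117522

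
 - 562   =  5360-5922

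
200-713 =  - 513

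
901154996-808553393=92601603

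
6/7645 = 6/7645 = 0.00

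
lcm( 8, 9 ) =72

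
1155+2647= 3802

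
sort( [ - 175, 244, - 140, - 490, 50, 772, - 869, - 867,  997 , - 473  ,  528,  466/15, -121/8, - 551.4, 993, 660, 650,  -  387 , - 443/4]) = [ - 869, - 867, - 551.4, - 490, - 473,-387,-175 , - 140 , - 443/4, - 121/8, 466/15,50, 244, 528, 650, 660,772, 993, 997]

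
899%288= 35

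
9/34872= 3/11624 = 0.00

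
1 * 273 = 273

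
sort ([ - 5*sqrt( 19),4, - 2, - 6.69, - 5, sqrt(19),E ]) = [ - 5*sqrt(19), - 6.69, - 5, - 2,E,4,sqrt(19 ) ] 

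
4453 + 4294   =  8747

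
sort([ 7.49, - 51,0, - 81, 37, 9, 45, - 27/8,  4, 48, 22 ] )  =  [ - 81, - 51, - 27/8, 0,4, 7.49,9, 22,37, 45, 48]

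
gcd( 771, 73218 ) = 3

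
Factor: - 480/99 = -160/33 = -2^5*3^( - 1) * 5^1*11^( - 1 ) 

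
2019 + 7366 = 9385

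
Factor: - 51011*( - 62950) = 3211142450 =2^1*5^2 * 29^1*1259^1*1759^1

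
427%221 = 206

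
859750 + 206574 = 1066324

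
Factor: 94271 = 31^1*3041^1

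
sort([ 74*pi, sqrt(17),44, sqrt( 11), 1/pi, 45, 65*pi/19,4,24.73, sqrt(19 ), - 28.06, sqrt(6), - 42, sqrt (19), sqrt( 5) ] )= [  -  42, - 28.06,1/pi, sqrt( 5 ) , sqrt( 6),sqrt( 11), 4, sqrt(17 ), sqrt( 19 ),sqrt( 19),65*pi/19, 24.73,44,45 , 74*pi ]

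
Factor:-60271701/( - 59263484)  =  8610243/8466212   =  2^(-2 )*3^1 * 139^( - 1) * 15227^ ( - 1)*2870081^1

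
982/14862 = 491/7431 =0.07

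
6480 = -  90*( - 72)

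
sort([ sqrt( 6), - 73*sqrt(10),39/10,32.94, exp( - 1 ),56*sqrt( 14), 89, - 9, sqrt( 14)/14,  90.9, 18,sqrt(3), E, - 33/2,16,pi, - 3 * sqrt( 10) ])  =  [-73*sqrt( 10) ,-33/2, - 3*sqrt( 10),-9,sqrt( 14 ) /14,exp( - 1), sqrt( 3),sqrt(6 ), E, pi, 39/10, 16, 18,32.94, 89,90.9,56 * sqrt(14)]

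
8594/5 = 1718 + 4/5 = 1718.80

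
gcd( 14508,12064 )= 52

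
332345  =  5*66469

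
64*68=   4352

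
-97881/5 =  -  19577 + 4/5=- 19576.20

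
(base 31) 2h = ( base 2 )1001111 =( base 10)79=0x4f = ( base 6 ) 211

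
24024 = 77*312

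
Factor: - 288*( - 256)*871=64217088 = 2^13 * 3^2*13^1*67^1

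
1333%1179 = 154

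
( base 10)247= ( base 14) 139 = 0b11110111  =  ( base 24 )a7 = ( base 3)100011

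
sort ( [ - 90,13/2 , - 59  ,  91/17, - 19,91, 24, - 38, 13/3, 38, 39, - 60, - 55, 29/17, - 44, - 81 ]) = [ -90, - 81, - 60, - 59, - 55 , - 44 ,-38, - 19, 29/17,13/3, 91/17, 13/2, 24, 38,39, 91 ]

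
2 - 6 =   -  4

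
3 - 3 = 0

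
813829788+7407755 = 821237543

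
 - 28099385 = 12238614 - 40337999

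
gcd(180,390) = 30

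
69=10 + 59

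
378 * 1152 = 435456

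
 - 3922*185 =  - 725570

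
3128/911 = 3 + 395/911   =  3.43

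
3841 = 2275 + 1566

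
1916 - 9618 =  - 7702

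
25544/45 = 25544/45  =  567.64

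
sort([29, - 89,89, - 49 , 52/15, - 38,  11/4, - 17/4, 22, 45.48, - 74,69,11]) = [ - 89, - 74,  -  49, - 38, - 17/4,11/4,  52/15, 11, 22, 29, 45.48, 69, 89 ]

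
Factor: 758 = 2^1*379^1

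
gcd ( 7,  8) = 1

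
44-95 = - 51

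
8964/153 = 996/17 = 58.59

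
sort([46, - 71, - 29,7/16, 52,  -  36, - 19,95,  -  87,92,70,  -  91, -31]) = [ -91,  -  87, - 71, - 36, - 31,-29,  -  19 , 7/16, 46,52,  70,92, 95]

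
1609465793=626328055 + 983137738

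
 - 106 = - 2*53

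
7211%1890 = 1541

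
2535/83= 30 + 45/83 = 30.54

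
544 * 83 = 45152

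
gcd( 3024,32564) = 28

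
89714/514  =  174+139/257 = 174.54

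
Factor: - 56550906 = -2^1*3^3*1047239^1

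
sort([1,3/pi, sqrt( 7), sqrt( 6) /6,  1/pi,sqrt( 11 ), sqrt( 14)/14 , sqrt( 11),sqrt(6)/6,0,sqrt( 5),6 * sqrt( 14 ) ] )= [ 0, sqrt( 14 ) /14,  1/pi,sqrt( 6)/6 , sqrt( 6)/6, 3/pi,1,sqrt( 5 ), sqrt( 7),sqrt(11),sqrt( 11),  6*sqrt( 14)]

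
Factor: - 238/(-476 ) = 1/2 =2^( - 1) 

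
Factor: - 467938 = -2^1*233969^1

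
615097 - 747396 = -132299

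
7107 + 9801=16908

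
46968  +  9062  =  56030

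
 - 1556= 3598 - 5154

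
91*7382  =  671762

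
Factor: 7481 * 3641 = 11^1*331^1*7481^1= 27238321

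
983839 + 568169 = 1552008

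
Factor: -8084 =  - 2^2 *43^1*47^1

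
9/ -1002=-1 + 331/334= -0.01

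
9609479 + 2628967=12238446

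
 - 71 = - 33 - 38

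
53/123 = 53/123 = 0.43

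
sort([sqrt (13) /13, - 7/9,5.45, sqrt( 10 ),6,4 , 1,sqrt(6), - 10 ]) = [ - 10 , - 7/9, sqrt( 13 )/13,1, sqrt(6),  sqrt(10),4,5.45, 6] 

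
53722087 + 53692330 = 107414417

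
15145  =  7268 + 7877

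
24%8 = 0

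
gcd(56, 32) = 8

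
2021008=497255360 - 495234352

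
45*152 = 6840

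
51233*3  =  153699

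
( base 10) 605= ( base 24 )115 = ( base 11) 500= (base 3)211102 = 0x25D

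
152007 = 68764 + 83243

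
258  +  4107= 4365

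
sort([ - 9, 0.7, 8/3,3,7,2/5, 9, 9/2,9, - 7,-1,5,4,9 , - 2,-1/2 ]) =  [-9, - 7 , - 2,-1,-1/2,2/5,0.7, 8/3, 3,4, 9/2,5 , 7,9, 9,9]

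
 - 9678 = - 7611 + -2067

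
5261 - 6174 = -913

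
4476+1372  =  5848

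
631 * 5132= 3238292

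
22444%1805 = 784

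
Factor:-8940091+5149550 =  - 17^1 * 293^1 * 761^1 = - 3790541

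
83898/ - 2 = -41949 + 0/1 = - 41949.00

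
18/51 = 6/17 = 0.35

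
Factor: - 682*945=- 644490 = - 2^1 * 3^3 * 5^1 * 7^1 * 11^1*31^1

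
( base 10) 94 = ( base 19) 4I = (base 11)86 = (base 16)5E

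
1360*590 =802400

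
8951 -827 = 8124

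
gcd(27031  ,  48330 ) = 1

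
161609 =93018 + 68591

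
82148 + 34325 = 116473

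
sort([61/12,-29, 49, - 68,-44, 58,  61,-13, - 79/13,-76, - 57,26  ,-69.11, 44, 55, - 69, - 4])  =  [ - 76, - 69.11, - 69, - 68, - 57 ,  -  44, - 29 ,  -  13, - 79/13, - 4, 61/12,26,44, 49,55,58, 61]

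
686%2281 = 686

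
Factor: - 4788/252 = -19= - 19^1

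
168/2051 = 24/293 = 0.08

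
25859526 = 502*51513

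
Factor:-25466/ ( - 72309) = 2^1*3^ (-1) * 7^1*17^1*107^1*24103^( -1) 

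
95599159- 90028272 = 5570887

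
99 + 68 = 167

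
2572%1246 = 80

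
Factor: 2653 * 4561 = 12100333 = 7^1*379^1*4561^1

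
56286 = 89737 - 33451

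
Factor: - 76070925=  - 3^2 *5^2*7^1*48299^1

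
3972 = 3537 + 435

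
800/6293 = 800/6293=0.13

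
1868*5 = 9340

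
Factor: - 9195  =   - 3^1*5^1*613^1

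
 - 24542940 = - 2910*8434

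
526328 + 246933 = 773261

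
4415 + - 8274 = - 3859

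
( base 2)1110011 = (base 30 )3p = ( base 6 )311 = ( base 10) 115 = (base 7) 223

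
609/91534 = 609/91534  =  0.01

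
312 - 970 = - 658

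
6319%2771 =777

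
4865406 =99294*49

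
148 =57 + 91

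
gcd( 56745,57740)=5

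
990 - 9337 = - 8347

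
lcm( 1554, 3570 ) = 132090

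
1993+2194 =4187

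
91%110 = 91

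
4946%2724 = 2222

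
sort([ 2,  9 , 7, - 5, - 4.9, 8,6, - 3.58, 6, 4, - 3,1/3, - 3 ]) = [ - 5, - 4.9, - 3.58, - 3,-3, 1/3,2,4,6,6, 7, 8 , 9 ] 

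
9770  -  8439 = 1331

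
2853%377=214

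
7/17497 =7/17497  =  0.00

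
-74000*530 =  - 39220000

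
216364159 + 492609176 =708973335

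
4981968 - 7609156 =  - 2627188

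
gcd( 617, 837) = 1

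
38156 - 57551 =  - 19395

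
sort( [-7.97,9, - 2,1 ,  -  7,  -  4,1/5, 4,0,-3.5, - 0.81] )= [ - 7.97, - 7 , - 4,-3.5,-2 , - 0.81,0, 1/5, 1,4, 9]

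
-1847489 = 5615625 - 7463114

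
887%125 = 12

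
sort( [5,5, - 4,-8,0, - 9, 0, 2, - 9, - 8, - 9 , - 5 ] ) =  [-9, - 9, - 9, - 8,  -  8, - 5, - 4, 0 , 0,2,5, 5]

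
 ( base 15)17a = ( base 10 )340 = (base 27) cg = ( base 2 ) 101010100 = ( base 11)28a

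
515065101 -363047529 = 152017572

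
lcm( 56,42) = 168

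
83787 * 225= 18852075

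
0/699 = 0 = 0.00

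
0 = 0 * 8699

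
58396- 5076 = 53320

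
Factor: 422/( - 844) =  - 1/2 =- 2^(-1 ) 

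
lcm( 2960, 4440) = 8880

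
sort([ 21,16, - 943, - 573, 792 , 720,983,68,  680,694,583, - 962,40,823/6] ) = [ - 962,-943, - 573,16,21, 40,68, 823/6,583,680,694,720,792,983 ] 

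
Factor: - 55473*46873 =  - 2600185929 = - 3^1*11^1*19^1 * 41^2*2467^1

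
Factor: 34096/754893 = 2^4*3^( - 3 )*73^(- 1)*383^(-1)*2131^1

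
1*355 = 355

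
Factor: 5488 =2^4*7^3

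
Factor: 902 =2^1*11^1* 41^1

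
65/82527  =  65/82527= 0.00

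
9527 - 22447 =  - 12920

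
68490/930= 2283/31= 73.65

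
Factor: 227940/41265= 2^2*3^(- 1)*7^( - 1)*29^1 =116/21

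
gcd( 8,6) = 2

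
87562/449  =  195 + 7/449 =195.02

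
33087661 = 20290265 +12797396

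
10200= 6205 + 3995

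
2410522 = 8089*298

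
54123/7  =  7731+6/7 =7731.86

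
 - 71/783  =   - 71/783 = - 0.09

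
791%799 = 791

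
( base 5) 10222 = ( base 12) 493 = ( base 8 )1257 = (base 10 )687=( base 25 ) 12c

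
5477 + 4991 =10468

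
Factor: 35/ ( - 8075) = - 5^(-1 ) * 7^1 * 17^(- 1 )*19^( - 1 ) = - 7/1615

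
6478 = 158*41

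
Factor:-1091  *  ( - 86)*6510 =610807260=2^2*3^1*5^1 * 7^1*31^1*43^1*1091^1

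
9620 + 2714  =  12334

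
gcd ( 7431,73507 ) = 1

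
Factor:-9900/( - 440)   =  2^ ( - 1 )* 3^2*5^1 =45/2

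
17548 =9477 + 8071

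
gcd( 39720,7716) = 12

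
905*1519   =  1374695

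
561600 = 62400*9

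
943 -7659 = -6716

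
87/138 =29/46 = 0.63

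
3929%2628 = 1301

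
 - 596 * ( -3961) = 2360756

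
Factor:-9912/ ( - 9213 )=2^3*7^1*37^( - 1 )*59^1* 83^( - 1) = 3304/3071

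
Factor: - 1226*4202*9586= - 49383736072 =-  2^3 * 11^1 * 191^1*613^1*4793^1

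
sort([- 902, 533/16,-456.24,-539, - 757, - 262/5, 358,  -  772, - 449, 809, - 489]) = [ - 902 ,- 772, - 757, - 539,-489, - 456.24, - 449, - 262/5, 533/16,  358,809 ]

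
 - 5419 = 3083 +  - 8502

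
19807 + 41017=60824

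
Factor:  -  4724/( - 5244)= 1181/1311  =  3^(-1) * 19^(  -  1 )*23^(- 1)*1181^1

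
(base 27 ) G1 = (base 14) 22d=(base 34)cp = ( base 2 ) 110110001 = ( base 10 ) 433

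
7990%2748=2494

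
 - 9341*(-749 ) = 6996409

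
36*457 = 16452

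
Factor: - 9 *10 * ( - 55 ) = 2^1*3^2*5^2*11^1= 4950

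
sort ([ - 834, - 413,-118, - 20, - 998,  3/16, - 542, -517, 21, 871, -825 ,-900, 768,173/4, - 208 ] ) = [ - 998 ,  -  900, - 834,  -  825, - 542 ,  -  517,  -  413,  -  208 , - 118,-20,3/16, 21,173/4,768, 871 ] 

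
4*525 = 2100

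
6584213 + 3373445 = 9957658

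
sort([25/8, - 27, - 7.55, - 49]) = [ - 49, - 27, - 7.55,25/8]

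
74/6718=37/3359=0.01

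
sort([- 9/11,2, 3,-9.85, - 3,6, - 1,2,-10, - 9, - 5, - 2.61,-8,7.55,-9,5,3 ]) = [ -10,-9.85, - 9, - 9,-8, - 5, - 3, - 2.61,-1, - 9/11,2,2,3,3,5, 6,7.55] 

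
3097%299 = 107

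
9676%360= 316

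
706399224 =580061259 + 126337965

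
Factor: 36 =2^2*3^2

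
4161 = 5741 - 1580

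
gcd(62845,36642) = 1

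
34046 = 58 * 587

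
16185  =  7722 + 8463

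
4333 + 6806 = 11139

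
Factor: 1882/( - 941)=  - 2 = -2^1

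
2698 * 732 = 1974936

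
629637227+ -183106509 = 446530718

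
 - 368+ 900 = 532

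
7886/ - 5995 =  - 7886/5995=   - 1.32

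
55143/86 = 641 + 17/86 =641.20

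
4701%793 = 736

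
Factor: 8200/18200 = 7^(- 1 )*13^( - 1)*41^1 = 41/91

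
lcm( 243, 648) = 1944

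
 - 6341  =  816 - 7157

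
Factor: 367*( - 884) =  - 324428  =  - 2^2*13^1*17^1 * 367^1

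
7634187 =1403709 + 6230478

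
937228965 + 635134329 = 1572363294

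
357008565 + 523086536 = 880095101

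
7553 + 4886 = 12439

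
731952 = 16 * 45747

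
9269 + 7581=16850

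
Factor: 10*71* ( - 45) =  - 2^1*3^2*5^2*71^1=   - 31950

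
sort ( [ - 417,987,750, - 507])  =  [ - 507,- 417,750,987 ] 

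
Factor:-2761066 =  - 2^1*7^1 *11^1*17929^1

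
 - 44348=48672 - 93020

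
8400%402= 360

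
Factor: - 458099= - 17^1  *26947^1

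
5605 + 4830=10435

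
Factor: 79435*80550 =6398489250 = 2^1*3^2*5^3*179^1*15887^1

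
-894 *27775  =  -24830850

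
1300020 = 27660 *47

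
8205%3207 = 1791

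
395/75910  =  79/15182 = 0.01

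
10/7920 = 1/792 = 0.00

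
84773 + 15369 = 100142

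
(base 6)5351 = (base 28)1ff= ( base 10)1219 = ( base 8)2303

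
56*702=39312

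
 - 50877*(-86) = 4375422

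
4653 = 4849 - 196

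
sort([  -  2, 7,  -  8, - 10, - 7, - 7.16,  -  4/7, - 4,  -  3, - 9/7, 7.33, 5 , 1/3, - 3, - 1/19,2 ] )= [-10,-8, - 7.16 ,-7, - 4,-3, - 3 , - 2, - 9/7,-4/7, - 1/19 , 1/3, 2, 5, 7,  7.33] 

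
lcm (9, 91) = 819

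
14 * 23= 322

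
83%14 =13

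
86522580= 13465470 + 73057110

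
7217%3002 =1213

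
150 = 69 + 81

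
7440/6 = 1240= 1240.00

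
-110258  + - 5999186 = - 6109444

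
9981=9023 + 958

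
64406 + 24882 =89288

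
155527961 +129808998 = 285336959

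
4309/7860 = 4309/7860 = 0.55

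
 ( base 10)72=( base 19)3F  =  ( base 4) 1020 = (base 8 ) 110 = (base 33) 26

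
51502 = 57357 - 5855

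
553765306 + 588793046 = 1142558352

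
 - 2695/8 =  - 337 + 1/8 = -  336.88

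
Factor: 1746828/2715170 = 2^1 * 3^2*5^( - 1) * 48523^1*271517^ ( - 1) = 873414/1357585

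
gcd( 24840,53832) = 24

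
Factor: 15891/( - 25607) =-3^1*29^( - 1 )*883^( - 1)*5297^1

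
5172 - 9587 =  - 4415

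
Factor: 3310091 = 23^1*71^1*2027^1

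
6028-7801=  -1773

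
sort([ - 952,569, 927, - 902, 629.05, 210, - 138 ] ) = [- 952, - 902, -138,210,569, 629.05,927 ] 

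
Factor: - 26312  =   - 2^3*11^1*13^1* 23^1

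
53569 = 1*53569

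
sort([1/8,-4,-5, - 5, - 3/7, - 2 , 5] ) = [-5 ,-5, - 4,-2, - 3/7,1/8,5 ] 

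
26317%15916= 10401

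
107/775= 107/775=0.14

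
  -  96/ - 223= 96/223 = 0.43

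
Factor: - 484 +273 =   -  211^1 = - 211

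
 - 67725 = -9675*7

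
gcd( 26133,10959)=843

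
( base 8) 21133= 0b10001001011011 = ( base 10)8795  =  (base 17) 1d76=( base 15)2915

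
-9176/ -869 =10+ 486/869 = 10.56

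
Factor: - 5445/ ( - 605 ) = 9=3^2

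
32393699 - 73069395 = -40675696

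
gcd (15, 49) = 1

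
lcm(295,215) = 12685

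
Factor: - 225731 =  - 11^1  *  20521^1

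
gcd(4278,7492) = 2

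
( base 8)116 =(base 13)60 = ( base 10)78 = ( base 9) 86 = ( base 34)2a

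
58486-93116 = -34630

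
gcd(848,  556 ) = 4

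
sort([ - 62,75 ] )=[ - 62, 75] 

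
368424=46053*8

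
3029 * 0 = 0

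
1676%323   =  61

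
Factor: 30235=5^1 * 6047^1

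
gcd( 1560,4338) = 6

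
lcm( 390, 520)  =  1560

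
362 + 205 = 567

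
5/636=5/636  =  0.01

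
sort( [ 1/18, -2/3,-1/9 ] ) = [ - 2/3, - 1/9, 1/18]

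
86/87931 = 86/87931 = 0.00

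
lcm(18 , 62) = 558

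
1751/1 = 1751  =  1751.00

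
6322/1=6322 = 6322.00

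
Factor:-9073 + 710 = -8363^1 =-8363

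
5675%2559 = 557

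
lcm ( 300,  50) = 300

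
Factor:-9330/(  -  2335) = 1866/467 = 2^1*3^1  *  311^1*467^( - 1) 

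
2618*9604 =25143272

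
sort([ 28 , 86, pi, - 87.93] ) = [ - 87.93,pi, 28,86]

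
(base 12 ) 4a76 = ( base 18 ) 1810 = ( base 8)20372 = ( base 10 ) 8442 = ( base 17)1c3a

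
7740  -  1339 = 6401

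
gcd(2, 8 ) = 2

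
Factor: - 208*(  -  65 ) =2^4 * 5^1 * 13^2 = 13520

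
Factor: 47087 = 47087^1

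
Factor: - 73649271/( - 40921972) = 2^( - 2)*3^1*7^(-1)*13^( - 1)*19^(-1)*61^ ( - 1) * 97^ ( - 1 )* 2557^1*9601^1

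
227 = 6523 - 6296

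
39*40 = 1560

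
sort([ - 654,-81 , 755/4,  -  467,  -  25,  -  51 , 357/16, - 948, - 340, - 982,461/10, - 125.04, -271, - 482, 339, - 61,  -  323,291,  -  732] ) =[-982, - 948, - 732,-654, - 482,-467,- 340, - 323, - 271,-125.04,-81 ,-61,  -  51, -25,357/16 , 461/10, 755/4 , 291, 339 ]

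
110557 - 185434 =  - 74877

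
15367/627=1397/57 = 24.51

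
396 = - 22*( - 18 ) 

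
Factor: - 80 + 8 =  - 2^3*3^2 = - 72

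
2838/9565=2838/9565=0.30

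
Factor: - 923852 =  - 2^2*71^1*3253^1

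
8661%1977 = 753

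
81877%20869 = 19270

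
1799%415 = 139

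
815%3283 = 815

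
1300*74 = 96200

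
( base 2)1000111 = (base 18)3h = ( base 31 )29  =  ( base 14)51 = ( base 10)71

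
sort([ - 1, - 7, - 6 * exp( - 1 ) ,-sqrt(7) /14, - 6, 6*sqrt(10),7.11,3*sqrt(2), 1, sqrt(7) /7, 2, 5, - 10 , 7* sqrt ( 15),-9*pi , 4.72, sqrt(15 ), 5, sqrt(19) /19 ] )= [-9*pi, - 10, - 7,-6, - 6*exp( - 1), - 1, - sqrt(7) /14,sqrt(19 ) /19,sqrt( 7 )/7,1, 2, sqrt(15),3 * sqrt(2),4.72, 5, 5,7.11, 6*sqrt(10),7*sqrt( 15 )] 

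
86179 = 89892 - 3713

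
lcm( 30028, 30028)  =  30028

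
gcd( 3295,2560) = 5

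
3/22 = 3/22 = 0.14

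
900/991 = 900/991  =  0.91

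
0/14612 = 0=0.00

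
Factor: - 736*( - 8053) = 2^5*23^1*8053^1=5927008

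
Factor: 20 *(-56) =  - 2^5*5^1*7^1 = - 1120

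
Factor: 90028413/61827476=2^(-2) *3^2*17^2*461^ (- 1 )*33529^( - 1)*34613^1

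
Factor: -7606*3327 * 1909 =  - 2^1*3^1*23^1*83^1*1109^1*3803^1 = -  48307554258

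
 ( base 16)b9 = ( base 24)7H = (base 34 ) 5F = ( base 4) 2321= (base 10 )185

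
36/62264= 9/15566 =0.00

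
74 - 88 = - 14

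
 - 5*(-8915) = 44575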